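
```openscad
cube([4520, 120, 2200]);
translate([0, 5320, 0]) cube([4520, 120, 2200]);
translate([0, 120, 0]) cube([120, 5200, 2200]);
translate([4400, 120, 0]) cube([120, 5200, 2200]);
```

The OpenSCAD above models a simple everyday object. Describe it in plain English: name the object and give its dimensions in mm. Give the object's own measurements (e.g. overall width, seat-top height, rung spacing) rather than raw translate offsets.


The wall frame of a small rectangular building: four walls, each 2200 mm tall and 120 mm thick, enclosing a footprint 4520 mm (x) by 5440 mm (y) outside-to-outside, with no floor or roof. The front and back walls (the −y and +y sides) span the full width; the two side walls fit between them.


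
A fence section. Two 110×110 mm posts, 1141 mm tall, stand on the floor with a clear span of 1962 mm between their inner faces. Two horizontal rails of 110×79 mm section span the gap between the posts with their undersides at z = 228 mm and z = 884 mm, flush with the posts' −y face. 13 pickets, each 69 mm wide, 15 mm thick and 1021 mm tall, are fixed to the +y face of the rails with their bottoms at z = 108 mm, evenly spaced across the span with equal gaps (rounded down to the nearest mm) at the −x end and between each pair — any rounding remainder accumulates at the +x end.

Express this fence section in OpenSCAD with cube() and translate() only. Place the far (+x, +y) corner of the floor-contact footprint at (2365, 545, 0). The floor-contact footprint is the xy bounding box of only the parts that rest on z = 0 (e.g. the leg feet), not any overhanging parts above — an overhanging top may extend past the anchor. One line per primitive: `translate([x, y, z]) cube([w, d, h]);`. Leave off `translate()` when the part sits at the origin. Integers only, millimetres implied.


translate([183, 435, 0]) cube([110, 110, 1141]);
translate([2255, 435, 0]) cube([110, 110, 1141]);
translate([293, 435, 228]) cube([1962, 110, 79]);
translate([293, 435, 884]) cube([1962, 110, 79]);
translate([369, 545, 108]) cube([69, 15, 1021]);
translate([514, 545, 108]) cube([69, 15, 1021]);
translate([659, 545, 108]) cube([69, 15, 1021]);
translate([804, 545, 108]) cube([69, 15, 1021]);
translate([949, 545, 108]) cube([69, 15, 1021]);
translate([1094, 545, 108]) cube([69, 15, 1021]);
translate([1239, 545, 108]) cube([69, 15, 1021]);
translate([1384, 545, 108]) cube([69, 15, 1021]);
translate([1529, 545, 108]) cube([69, 15, 1021]);
translate([1674, 545, 108]) cube([69, 15, 1021]);
translate([1819, 545, 108]) cube([69, 15, 1021]);
translate([1964, 545, 108]) cube([69, 15, 1021]);
translate([2109, 545, 108]) cube([69, 15, 1021]);


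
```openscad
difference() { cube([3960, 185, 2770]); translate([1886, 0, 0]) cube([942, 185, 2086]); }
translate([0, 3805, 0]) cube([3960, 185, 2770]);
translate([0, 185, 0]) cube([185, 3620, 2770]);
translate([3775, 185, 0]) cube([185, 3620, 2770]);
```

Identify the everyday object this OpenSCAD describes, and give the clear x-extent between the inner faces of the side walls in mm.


A single room. The interior width is 3590 mm.

Four walls enclosing a rectangle with a door in the front wall — a room. Outside width 3960 minus two 185 mm walls gives 3590 mm.


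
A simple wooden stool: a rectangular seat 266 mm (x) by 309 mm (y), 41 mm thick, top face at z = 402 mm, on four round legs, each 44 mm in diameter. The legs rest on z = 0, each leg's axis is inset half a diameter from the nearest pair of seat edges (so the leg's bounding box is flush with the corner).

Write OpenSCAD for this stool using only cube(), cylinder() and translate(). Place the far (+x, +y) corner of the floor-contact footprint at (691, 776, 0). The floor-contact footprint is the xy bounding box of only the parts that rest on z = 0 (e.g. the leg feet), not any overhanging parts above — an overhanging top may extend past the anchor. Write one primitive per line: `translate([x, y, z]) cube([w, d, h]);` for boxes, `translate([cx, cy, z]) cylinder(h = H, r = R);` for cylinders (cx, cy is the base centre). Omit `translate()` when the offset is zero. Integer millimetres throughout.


translate([425, 467, 361]) cube([266, 309, 41]);
translate([447, 489, 0]) cylinder(h = 361, r = 22);
translate([669, 489, 0]) cylinder(h = 361, r = 22);
translate([447, 754, 0]) cylinder(h = 361, r = 22);
translate([669, 754, 0]) cylinder(h = 361, r = 22);


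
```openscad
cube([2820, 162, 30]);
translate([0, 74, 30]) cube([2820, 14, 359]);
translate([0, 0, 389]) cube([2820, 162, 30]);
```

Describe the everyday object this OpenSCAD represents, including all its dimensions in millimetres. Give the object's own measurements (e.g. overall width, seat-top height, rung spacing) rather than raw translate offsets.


An I-beam lying along x, 2820 mm long. Overall section height 419 mm. Two flanges 162 mm wide (y) and 30 mm thick, one on the floor and one at the top; a web 14 mm thick runs between them, centred on the flange width.


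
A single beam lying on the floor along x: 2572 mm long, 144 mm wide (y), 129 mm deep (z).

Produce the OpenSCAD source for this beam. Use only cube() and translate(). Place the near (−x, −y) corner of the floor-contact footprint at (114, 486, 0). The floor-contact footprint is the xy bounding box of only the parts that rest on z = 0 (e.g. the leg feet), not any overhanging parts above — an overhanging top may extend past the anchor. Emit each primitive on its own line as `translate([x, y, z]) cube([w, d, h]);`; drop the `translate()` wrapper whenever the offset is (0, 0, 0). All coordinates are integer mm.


translate([114, 486, 0]) cube([2572, 144, 129]);


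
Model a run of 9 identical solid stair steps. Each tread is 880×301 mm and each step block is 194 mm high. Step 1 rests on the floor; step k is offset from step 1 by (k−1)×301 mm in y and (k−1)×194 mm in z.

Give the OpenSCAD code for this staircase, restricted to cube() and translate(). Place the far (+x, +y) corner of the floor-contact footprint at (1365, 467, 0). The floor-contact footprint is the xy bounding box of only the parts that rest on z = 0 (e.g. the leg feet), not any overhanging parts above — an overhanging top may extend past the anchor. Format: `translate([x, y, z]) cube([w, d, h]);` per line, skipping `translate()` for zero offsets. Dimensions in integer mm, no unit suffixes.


translate([485, 166, 0]) cube([880, 301, 194]);
translate([485, 467, 194]) cube([880, 301, 194]);
translate([485, 768, 388]) cube([880, 301, 194]);
translate([485, 1069, 582]) cube([880, 301, 194]);
translate([485, 1370, 776]) cube([880, 301, 194]);
translate([485, 1671, 970]) cube([880, 301, 194]);
translate([485, 1972, 1164]) cube([880, 301, 194]);
translate([485, 2273, 1358]) cube([880, 301, 194]);
translate([485, 2574, 1552]) cube([880, 301, 194]);


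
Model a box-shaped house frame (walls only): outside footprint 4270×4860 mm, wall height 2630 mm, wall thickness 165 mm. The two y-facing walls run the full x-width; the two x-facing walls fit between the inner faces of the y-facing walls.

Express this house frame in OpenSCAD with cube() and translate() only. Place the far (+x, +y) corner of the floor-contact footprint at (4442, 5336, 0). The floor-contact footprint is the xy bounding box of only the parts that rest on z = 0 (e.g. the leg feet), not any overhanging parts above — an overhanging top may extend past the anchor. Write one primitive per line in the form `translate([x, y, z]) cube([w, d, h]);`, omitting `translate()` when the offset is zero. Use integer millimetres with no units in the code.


translate([172, 476, 0]) cube([4270, 165, 2630]);
translate([172, 5171, 0]) cube([4270, 165, 2630]);
translate([172, 641, 0]) cube([165, 4530, 2630]);
translate([4277, 641, 0]) cube([165, 4530, 2630]);


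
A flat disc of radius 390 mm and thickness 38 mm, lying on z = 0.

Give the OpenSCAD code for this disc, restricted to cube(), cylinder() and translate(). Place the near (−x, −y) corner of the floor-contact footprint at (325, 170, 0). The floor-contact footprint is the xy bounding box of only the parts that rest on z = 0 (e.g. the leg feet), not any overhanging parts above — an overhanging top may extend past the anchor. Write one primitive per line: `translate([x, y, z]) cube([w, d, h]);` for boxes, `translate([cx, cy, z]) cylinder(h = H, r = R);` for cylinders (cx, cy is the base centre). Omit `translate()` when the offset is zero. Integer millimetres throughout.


translate([715, 560, 0]) cylinder(h = 38, r = 390);


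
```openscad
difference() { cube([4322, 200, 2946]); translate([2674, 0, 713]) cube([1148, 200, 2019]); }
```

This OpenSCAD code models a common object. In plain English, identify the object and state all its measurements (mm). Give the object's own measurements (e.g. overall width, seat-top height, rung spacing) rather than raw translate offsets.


A wall 4322 mm long (x), 200 mm thick (y), 2946 mm tall, with a rectangular window opening cut through it. The opening is 1148 mm wide and 2019 mm tall; its sill is at z = 713 mm and its near (−x) edge is 2674 mm from the wall's −x end. The opening passes through the full wall thickness.


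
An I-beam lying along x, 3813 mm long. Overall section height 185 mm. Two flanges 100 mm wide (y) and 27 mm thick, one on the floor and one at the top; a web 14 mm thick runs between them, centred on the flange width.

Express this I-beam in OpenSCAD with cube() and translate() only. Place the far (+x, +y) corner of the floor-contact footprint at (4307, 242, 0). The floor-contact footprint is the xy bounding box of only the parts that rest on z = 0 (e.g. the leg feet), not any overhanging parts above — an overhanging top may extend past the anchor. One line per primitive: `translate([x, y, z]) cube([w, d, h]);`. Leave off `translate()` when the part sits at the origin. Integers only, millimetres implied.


translate([494, 142, 0]) cube([3813, 100, 27]);
translate([494, 185, 27]) cube([3813, 14, 131]);
translate([494, 142, 158]) cube([3813, 100, 27]);


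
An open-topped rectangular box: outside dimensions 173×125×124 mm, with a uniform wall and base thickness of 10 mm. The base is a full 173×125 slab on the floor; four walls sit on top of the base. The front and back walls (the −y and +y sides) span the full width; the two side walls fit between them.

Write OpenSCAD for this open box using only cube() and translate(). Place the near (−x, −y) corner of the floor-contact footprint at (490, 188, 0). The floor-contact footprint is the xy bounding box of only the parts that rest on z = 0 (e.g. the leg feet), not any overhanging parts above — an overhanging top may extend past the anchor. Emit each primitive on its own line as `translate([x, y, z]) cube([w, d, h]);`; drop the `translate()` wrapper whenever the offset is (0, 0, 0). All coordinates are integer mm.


translate([490, 188, 0]) cube([173, 125, 10]);
translate([490, 188, 10]) cube([173, 10, 114]);
translate([490, 303, 10]) cube([173, 10, 114]);
translate([490, 198, 10]) cube([10, 105, 114]);
translate([653, 198, 10]) cube([10, 105, 114]);


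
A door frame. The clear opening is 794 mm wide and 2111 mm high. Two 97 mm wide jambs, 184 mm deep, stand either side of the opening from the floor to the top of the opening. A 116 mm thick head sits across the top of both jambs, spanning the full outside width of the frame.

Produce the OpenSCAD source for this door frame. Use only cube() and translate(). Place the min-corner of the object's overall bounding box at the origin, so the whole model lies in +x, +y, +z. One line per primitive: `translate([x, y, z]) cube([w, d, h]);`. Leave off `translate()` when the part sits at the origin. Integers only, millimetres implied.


cube([97, 184, 2111]);
translate([891, 0, 0]) cube([97, 184, 2111]);
translate([0, 0, 2111]) cube([988, 184, 116]);


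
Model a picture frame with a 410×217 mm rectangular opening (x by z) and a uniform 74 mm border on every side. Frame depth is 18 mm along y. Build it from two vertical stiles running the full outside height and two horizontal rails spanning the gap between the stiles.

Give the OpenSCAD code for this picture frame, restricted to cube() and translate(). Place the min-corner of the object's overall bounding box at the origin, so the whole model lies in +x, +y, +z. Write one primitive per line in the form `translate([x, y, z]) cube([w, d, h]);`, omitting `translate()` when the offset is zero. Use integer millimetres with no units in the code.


cube([74, 18, 365]);
translate([484, 0, 0]) cube([74, 18, 365]);
translate([74, 0, 0]) cube([410, 18, 74]);
translate([74, 0, 291]) cube([410, 18, 74]);


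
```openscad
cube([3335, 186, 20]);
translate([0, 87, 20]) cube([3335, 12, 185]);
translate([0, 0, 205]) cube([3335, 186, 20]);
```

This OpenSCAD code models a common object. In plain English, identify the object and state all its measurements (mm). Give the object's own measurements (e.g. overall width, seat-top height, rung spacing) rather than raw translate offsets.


An I-beam lying along x, 3335 mm long. Overall section height 225 mm. Two flanges 186 mm wide (y) and 20 mm thick, one on the floor and one at the top; a web 12 mm thick runs between them, centred on the flange width.


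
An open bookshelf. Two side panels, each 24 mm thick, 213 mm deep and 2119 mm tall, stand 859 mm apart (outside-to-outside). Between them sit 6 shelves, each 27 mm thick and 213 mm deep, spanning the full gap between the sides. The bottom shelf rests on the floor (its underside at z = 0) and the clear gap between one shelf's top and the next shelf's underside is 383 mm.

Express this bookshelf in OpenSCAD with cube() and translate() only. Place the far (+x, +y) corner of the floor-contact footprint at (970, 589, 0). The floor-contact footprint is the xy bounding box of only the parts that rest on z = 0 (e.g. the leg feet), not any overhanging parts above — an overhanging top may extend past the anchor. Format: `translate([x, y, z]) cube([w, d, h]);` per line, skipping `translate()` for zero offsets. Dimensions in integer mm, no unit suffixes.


translate([111, 376, 0]) cube([24, 213, 2119]);
translate([946, 376, 0]) cube([24, 213, 2119]);
translate([135, 376, 0]) cube([811, 213, 27]);
translate([135, 376, 410]) cube([811, 213, 27]);
translate([135, 376, 820]) cube([811, 213, 27]);
translate([135, 376, 1230]) cube([811, 213, 27]);
translate([135, 376, 1640]) cube([811, 213, 27]);
translate([135, 376, 2050]) cube([811, 213, 27]);


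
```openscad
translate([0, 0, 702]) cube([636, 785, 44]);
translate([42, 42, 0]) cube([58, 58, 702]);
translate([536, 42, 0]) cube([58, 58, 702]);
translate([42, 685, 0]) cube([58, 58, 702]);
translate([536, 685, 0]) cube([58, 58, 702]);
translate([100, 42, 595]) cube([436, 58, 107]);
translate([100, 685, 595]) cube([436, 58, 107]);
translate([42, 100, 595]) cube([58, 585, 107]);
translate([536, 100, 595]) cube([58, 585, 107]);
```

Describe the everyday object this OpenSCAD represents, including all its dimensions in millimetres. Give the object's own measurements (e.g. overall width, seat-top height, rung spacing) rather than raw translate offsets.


A rectangular dining table. The top is 636×785×44 mm with its upper surface at z = 746 mm. It stands on four 58×58 mm square legs, each inset 42 mm from the nearest pair of top edges, running from the floor to the underside of the top. Four apron rails, 58 mm thick and 107 mm tall, run between adjacent legs with their top edges flush with the underside of the top and their outer faces flush with the legs' outer faces.


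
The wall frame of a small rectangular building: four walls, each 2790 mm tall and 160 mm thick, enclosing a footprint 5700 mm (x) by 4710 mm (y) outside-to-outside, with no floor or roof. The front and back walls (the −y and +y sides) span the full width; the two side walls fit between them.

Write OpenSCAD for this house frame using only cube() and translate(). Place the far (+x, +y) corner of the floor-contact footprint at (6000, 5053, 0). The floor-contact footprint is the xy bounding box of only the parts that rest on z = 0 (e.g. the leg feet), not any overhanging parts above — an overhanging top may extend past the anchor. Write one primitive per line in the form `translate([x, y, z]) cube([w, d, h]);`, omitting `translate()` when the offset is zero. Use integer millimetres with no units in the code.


translate([300, 343, 0]) cube([5700, 160, 2790]);
translate([300, 4893, 0]) cube([5700, 160, 2790]);
translate([300, 503, 0]) cube([160, 4390, 2790]);
translate([5840, 503, 0]) cube([160, 4390, 2790]);


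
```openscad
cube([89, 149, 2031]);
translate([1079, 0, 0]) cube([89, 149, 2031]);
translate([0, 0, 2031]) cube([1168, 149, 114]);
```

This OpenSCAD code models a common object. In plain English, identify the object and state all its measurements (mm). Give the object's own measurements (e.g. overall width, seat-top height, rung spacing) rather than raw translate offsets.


A door frame. The clear opening is 990 mm wide and 2031 mm high. Two 89 mm wide jambs, 149 mm deep, stand either side of the opening from the floor to the top of the opening. A 114 mm thick head sits across the top of both jambs, spanning the full outside width of the frame.


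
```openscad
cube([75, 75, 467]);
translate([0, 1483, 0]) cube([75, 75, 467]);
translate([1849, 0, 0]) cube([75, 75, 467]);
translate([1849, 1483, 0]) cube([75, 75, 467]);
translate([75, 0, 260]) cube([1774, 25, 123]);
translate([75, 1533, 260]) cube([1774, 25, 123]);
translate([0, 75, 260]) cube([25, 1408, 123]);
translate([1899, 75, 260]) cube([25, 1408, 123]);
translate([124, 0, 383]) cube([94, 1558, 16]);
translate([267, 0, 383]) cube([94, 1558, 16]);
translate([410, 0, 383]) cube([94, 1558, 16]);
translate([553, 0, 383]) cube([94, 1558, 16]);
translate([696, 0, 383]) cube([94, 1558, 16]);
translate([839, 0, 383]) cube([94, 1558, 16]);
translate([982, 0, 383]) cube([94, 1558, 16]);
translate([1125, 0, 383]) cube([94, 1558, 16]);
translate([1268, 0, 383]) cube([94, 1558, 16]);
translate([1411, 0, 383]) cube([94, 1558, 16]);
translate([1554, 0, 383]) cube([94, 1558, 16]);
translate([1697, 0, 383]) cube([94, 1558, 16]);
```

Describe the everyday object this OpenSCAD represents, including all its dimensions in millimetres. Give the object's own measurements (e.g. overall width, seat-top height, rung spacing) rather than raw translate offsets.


A bed frame 1924 mm long (x) by 1558 mm wide (y). Four 75×75 mm corner posts, 467 mm tall, at the corners of the footprint. Four rails of 25 mm thickness and 123 mm height run between adjacent posts with their undersides at z = 260 mm, their outer faces flush with the outside of the frame (the two x-running rails run between the posts' inner faces; the two y-running rails run between the posts' inner faces). 12 slats, each 94 mm wide (x) and 16 mm thick, lie across the top of the two x-running rails, running the full 1558 mm width of the frame in y; along x they sit between the end posts with a 49 mm gap after the −x posts and between neighbouring slats, leaving 58 mm before the +x posts.


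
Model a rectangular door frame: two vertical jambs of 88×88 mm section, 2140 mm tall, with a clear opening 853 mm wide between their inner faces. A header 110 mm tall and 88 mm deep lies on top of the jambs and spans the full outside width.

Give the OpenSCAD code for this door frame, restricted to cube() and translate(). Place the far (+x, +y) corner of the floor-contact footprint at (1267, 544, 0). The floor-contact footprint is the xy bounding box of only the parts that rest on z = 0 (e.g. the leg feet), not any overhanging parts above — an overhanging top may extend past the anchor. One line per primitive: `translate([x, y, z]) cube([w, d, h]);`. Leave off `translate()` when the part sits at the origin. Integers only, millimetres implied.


translate([238, 456, 0]) cube([88, 88, 2140]);
translate([1179, 456, 0]) cube([88, 88, 2140]);
translate([238, 456, 2140]) cube([1029, 88, 110]);


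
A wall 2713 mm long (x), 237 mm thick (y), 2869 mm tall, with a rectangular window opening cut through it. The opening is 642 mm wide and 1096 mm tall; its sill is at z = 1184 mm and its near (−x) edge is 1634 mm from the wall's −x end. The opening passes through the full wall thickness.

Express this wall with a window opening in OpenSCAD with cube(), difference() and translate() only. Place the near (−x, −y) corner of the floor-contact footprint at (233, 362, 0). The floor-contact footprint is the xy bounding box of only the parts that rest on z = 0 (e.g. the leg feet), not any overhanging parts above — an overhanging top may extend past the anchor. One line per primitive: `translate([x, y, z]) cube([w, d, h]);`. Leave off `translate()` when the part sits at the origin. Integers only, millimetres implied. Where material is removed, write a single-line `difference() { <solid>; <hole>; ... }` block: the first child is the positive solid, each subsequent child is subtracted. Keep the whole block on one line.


difference() { translate([233, 362, 0]) cube([2713, 237, 2869]); translate([1867, 362, 1184]) cube([642, 237, 1096]); }


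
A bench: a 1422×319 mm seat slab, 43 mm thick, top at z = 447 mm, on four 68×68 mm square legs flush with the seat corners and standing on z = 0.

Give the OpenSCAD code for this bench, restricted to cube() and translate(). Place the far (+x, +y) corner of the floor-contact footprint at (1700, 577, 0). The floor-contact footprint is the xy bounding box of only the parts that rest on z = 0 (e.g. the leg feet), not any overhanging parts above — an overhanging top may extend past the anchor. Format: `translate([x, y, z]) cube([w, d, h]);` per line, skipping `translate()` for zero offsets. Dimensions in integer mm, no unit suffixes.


// leg_h = 447 − 43 = 404
translate([278, 258, 404]) cube([1422, 319, 43]);
translate([278, 258, 0]) cube([68, 68, 404]);
translate([278, 509, 0]) cube([68, 68, 404]);
translate([1632, 258, 0]) cube([68, 68, 404]);
translate([1632, 509, 0]) cube([68, 68, 404]);


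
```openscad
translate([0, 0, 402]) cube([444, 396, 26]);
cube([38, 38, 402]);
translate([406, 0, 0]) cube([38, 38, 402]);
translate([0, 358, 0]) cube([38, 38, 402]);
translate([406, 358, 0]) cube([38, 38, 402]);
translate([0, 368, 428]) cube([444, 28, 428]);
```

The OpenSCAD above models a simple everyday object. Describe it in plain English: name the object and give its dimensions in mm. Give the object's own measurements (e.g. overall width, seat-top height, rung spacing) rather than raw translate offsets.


A chair. The seat is a 444×396×26 mm slab with its top at z = 428 mm, on four 38×38 mm corner legs (flush with the seat edges, standing on z = 0). A flat backrest 28 mm thick, 428 mm tall, spans the full seat width and rises from the seat top along its +y edge, rear face flush with the rear of the seat.


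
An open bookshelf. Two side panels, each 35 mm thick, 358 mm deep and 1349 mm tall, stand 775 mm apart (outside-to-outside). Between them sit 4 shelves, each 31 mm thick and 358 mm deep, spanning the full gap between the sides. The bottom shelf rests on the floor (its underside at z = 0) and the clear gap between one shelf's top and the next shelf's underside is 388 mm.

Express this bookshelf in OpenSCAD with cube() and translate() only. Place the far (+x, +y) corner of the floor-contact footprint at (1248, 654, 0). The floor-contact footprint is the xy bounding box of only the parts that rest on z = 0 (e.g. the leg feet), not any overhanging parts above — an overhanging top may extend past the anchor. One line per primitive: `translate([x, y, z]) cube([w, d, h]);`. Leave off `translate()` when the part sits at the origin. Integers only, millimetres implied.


translate([473, 296, 0]) cube([35, 358, 1349]);
translate([1213, 296, 0]) cube([35, 358, 1349]);
translate([508, 296, 0]) cube([705, 358, 31]);
translate([508, 296, 419]) cube([705, 358, 31]);
translate([508, 296, 838]) cube([705, 358, 31]);
translate([508, 296, 1257]) cube([705, 358, 31]);


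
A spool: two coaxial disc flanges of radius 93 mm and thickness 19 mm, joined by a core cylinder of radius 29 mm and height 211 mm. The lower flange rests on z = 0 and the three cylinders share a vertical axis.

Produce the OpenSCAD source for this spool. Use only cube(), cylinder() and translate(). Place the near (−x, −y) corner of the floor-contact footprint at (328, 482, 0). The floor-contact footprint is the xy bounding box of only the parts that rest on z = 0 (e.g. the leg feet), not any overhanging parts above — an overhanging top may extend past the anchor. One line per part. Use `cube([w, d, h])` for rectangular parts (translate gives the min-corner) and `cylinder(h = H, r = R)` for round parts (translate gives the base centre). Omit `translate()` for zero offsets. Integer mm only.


translate([421, 575, 0]) cylinder(h = 19, r = 93);
translate([421, 575, 19]) cylinder(h = 211, r = 29);
translate([421, 575, 230]) cylinder(h = 19, r = 93);


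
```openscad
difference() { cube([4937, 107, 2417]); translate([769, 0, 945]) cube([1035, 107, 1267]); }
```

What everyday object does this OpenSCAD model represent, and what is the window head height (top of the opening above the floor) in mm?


A wall with a window opening. The window head height is 2212 mm.

A wall with a rectangular opening subtracted — a window. Sill at z = 945, opening 1267 mm tall, so the head is at 945 + 1267 = 2212 mm.


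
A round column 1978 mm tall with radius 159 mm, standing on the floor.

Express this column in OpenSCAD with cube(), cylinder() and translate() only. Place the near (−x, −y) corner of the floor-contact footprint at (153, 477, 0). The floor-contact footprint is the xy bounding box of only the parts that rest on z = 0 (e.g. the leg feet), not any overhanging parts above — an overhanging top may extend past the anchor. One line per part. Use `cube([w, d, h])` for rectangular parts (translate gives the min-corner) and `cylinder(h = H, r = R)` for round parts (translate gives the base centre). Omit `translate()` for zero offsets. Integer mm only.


translate([312, 636, 0]) cylinder(h = 1978, r = 159);


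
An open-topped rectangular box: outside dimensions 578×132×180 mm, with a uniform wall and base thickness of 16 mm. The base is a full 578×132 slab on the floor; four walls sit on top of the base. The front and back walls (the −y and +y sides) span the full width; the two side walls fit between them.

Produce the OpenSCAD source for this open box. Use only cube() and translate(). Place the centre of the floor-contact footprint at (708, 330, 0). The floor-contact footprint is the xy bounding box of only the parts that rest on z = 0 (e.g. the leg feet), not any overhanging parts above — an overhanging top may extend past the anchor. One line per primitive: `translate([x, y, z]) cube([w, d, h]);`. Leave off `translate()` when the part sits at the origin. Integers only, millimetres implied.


translate([419, 264, 0]) cube([578, 132, 16]);
translate([419, 264, 16]) cube([578, 16, 164]);
translate([419, 380, 16]) cube([578, 16, 164]);
translate([419, 280, 16]) cube([16, 100, 164]);
translate([981, 280, 16]) cube([16, 100, 164]);


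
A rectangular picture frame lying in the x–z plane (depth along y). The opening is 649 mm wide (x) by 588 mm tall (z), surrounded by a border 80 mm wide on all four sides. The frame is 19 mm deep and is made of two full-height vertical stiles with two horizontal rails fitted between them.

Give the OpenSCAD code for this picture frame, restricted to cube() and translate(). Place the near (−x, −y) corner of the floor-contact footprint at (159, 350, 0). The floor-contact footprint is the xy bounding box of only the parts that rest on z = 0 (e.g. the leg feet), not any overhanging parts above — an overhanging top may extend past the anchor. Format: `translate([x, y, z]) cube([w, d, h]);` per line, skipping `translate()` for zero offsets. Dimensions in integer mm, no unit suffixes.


translate([159, 350, 0]) cube([80, 19, 748]);
translate([888, 350, 0]) cube([80, 19, 748]);
translate([239, 350, 0]) cube([649, 19, 80]);
translate([239, 350, 668]) cube([649, 19, 80]);


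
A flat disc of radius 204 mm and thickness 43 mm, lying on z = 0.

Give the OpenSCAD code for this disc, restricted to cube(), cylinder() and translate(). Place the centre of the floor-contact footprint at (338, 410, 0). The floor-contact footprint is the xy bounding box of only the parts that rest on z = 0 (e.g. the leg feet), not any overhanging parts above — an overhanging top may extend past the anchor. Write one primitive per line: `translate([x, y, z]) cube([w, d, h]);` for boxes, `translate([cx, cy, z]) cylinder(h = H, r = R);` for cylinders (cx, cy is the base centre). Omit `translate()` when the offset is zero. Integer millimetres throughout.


translate([338, 410, 0]) cylinder(h = 43, r = 204);


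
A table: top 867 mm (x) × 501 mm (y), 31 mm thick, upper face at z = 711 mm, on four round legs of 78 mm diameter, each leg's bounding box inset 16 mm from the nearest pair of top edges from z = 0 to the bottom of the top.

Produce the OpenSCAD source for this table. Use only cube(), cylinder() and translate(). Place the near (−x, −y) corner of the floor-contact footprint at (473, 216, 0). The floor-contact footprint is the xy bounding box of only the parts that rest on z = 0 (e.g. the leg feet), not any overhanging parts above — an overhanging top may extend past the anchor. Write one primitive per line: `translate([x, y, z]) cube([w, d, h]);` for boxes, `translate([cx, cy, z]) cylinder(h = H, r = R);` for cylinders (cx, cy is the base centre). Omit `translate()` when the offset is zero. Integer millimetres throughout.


translate([457, 200, 680]) cube([867, 501, 31]);
translate([512, 255, 0]) cylinder(h = 680, r = 39);
translate([1269, 255, 0]) cylinder(h = 680, r = 39);
translate([512, 646, 0]) cylinder(h = 680, r = 39);
translate([1269, 646, 0]) cylinder(h = 680, r = 39);


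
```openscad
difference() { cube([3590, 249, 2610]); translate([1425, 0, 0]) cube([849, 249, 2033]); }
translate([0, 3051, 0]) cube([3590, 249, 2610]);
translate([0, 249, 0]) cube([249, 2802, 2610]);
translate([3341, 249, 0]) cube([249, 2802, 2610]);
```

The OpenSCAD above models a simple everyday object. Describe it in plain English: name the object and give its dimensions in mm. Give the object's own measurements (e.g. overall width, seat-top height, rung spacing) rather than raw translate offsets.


A single room: four walls, each 2610 mm tall and 249 mm thick, enclosing an outside footprint 3590×3300 mm (x × y), no floor or roof. The front and back walls (−y and +y sides) run the full x-width; the side walls fit between their inner faces. A door opening 849 mm wide and 2033 mm tall is cut through the front wall from the floor up, its −x edge 1425 mm from the wall's −x end.


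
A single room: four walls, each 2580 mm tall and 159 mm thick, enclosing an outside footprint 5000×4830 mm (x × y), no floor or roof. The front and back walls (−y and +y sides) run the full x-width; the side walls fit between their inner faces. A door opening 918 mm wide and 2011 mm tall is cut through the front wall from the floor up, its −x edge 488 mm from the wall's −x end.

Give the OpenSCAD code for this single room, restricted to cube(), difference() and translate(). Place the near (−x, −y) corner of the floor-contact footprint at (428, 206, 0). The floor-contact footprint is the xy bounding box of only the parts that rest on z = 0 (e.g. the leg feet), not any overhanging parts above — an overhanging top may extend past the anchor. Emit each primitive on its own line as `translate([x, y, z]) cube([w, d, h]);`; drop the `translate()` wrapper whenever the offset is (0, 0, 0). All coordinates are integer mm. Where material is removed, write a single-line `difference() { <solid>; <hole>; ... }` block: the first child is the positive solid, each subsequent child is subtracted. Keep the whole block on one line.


difference() { translate([428, 206, 0]) cube([5000, 159, 2580]); translate([916, 206, 0]) cube([918, 159, 2011]); }
translate([428, 4877, 0]) cube([5000, 159, 2580]);
translate([428, 365, 0]) cube([159, 4512, 2580]);
translate([5269, 365, 0]) cube([159, 4512, 2580]);


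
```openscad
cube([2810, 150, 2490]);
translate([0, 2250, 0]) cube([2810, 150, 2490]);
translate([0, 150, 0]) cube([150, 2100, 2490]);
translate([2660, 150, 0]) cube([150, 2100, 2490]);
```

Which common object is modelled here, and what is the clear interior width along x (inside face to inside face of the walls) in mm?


A house (or room) frame. The interior width is 2510 mm.

Four 2490 mm walls enclosing a rectangle with no floor or roof — a room or house frame. Outside width is 2810 mm and wall thickness is 150 mm, so the interior width is 2810 − 2 × 150 = 2510 mm.


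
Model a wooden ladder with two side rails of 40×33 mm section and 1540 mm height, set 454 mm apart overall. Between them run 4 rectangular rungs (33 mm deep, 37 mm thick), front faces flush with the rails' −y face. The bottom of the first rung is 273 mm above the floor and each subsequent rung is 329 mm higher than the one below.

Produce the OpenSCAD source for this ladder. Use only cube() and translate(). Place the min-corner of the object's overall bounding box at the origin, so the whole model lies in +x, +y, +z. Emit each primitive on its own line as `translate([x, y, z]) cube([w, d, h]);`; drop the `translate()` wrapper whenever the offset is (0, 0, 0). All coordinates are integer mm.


cube([40, 33, 1540]);
translate([414, 0, 0]) cube([40, 33, 1540]);
translate([40, 0, 273]) cube([374, 33, 37]);
translate([40, 0, 602]) cube([374, 33, 37]);
translate([40, 0, 931]) cube([374, 33, 37]);
translate([40, 0, 1260]) cube([374, 33, 37]);


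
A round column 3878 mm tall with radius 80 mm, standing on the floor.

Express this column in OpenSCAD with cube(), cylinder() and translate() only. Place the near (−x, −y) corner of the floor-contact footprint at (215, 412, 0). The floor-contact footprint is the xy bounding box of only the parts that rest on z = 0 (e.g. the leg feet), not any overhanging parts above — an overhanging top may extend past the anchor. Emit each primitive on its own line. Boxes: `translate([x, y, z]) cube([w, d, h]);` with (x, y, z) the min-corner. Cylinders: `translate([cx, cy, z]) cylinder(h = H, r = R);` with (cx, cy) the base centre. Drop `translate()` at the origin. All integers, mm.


translate([295, 492, 0]) cylinder(h = 3878, r = 80);


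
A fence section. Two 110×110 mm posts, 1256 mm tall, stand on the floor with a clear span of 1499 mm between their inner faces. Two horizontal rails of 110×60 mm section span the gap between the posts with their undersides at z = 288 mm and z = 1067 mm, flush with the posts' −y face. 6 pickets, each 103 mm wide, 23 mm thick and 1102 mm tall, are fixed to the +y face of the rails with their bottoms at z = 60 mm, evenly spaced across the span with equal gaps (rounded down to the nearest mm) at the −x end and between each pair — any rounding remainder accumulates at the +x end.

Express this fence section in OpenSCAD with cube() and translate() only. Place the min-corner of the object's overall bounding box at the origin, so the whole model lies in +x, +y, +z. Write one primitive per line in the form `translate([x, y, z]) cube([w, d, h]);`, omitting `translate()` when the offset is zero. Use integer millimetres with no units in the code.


cube([110, 110, 1256]);
translate([1609, 0, 0]) cube([110, 110, 1256]);
translate([110, 0, 288]) cube([1499, 110, 60]);
translate([110, 0, 1067]) cube([1499, 110, 60]);
translate([235, 110, 60]) cube([103, 23, 1102]);
translate([463, 110, 60]) cube([103, 23, 1102]);
translate([691, 110, 60]) cube([103, 23, 1102]);
translate([919, 110, 60]) cube([103, 23, 1102]);
translate([1147, 110, 60]) cube([103, 23, 1102]);
translate([1375, 110, 60]) cube([103, 23, 1102]);


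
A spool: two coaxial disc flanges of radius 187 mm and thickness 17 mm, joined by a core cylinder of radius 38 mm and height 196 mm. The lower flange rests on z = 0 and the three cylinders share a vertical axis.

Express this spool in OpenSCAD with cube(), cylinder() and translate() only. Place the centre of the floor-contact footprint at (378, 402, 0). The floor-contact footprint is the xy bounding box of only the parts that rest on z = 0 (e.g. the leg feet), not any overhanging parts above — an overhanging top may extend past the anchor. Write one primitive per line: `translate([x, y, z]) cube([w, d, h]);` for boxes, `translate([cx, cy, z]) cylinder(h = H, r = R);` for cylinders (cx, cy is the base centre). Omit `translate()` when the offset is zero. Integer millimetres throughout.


translate([378, 402, 0]) cylinder(h = 17, r = 187);
translate([378, 402, 17]) cylinder(h = 196, r = 38);
translate([378, 402, 213]) cylinder(h = 17, r = 187);


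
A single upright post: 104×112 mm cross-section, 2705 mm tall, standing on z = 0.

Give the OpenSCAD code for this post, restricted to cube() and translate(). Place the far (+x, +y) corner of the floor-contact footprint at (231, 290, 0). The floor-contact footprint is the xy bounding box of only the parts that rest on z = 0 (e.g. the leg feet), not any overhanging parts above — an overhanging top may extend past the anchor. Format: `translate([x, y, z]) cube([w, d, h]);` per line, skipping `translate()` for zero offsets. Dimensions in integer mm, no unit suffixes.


translate([127, 178, 0]) cube([104, 112, 2705]);


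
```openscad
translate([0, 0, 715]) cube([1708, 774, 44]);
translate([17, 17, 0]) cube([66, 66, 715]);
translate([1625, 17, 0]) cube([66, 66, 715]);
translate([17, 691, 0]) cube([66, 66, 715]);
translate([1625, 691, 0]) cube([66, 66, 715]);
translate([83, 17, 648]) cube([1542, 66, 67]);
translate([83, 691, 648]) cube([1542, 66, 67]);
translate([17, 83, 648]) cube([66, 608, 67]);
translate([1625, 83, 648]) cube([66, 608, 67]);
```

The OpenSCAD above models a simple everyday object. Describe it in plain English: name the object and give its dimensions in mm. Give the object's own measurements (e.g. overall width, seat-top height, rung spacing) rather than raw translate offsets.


A rectangular dining table. The top is 1708×774×44 mm with its upper surface at z = 759 mm. It stands on four 66×66 mm square legs, each inset 17 mm from the nearest pair of top edges, running from the floor to the underside of the top. Four apron rails, 66 mm thick and 67 mm tall, run between adjacent legs with their top edges flush with the underside of the top and their outer faces flush with the legs' outer faces.


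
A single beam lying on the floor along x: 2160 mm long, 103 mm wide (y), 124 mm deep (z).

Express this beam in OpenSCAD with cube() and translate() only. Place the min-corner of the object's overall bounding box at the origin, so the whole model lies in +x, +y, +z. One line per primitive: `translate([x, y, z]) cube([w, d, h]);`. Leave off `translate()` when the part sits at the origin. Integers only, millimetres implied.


cube([2160, 103, 124]);


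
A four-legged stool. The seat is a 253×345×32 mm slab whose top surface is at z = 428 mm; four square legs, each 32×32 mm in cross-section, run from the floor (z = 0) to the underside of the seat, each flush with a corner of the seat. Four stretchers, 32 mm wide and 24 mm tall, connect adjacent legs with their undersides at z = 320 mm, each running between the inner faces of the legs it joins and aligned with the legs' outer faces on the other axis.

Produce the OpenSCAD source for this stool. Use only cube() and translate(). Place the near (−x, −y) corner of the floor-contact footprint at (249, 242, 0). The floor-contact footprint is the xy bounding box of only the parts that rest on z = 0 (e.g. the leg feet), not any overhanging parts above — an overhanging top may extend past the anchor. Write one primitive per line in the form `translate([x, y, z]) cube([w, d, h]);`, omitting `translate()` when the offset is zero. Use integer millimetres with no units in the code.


// leg_h = 428 - 32 = 396
// stretcher span = 253 - 2*32 = 189
translate([249, 242, 396]) cube([253, 345, 32]);
translate([249, 242, 0]) cube([32, 32, 396]);
translate([470, 242, 0]) cube([32, 32, 396]);
translate([249, 555, 0]) cube([32, 32, 396]);
translate([470, 555, 0]) cube([32, 32, 396]);
translate([281, 242, 320]) cube([189, 32, 24]);
translate([281, 555, 320]) cube([189, 32, 24]);
translate([249, 274, 320]) cube([32, 281, 24]);
translate([470, 274, 320]) cube([32, 281, 24]);
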